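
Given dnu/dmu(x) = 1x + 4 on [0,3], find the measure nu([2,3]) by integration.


nu(A) = integral_A (dnu/dmu) dmu = integral_2^3 (1x + 4) dx
Step 1: Antiderivative F(x) = (1/2)x^2 + 4x
Step 2: F(3) = (1/2)*3^2 + 4*3 = 4.5 + 12 = 16.5
Step 3: F(2) = (1/2)*2^2 + 4*2 = 2 + 8 = 10
Step 4: nu([2,3]) = F(3) - F(2) = 16.5 - 10 = 6.5


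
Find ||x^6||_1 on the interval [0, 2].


Step 1: ||f||_1 = (integral_0^2 |x^6|^1 dx)^(1/1)
     = (integral_0^2 x^6 dx)^(1/1)
Step 2: integral_0^2 x^6 dx = [x^7/(7)] from 0 to 2 = 2^7/7
     = 128/7 = 18.285714
Step 3: ||f||_1 = (18.285714)^(1/1) = 18.285714


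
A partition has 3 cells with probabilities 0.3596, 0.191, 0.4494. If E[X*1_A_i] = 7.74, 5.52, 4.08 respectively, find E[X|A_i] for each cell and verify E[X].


For each cell A_i: E[X|A_i] = E[X*1_A_i] / P(A_i)
Step 1: E[X|A_1] = 7.74 / 0.3596 = 21.523915
Step 2: E[X|A_2] = 5.52 / 0.191 = 28.900524
Step 3: E[X|A_3] = 4.08 / 0.4494 = 9.078772
Verification: E[X] = sum E[X*1_A_i] = 7.74 + 5.52 + 4.08 = 17.34


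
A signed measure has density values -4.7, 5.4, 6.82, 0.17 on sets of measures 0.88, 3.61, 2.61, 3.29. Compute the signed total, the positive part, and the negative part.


Step 1: Compute signed measure on each set:
  Set 1: -4.7 * 0.88 = -4.136
  Set 2: 5.4 * 3.61 = 19.494
  Set 3: 6.82 * 2.61 = 17.8002
  Set 4: 0.17 * 3.29 = 0.5593
Step 2: Total signed measure = (-4.136) + (19.494) + (17.8002) + (0.5593)
     = 33.7175
Step 3: Positive part mu+(X) = sum of positive contributions = 37.8535
Step 4: Negative part mu-(X) = |sum of negative contributions| = 4.136


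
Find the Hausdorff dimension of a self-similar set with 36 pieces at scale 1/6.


For a self-similar set with N copies scaled by 1/r:
dim_H = log(N)/log(r) = log(36)/log(6)
= 3.583519/1.791759
= 2


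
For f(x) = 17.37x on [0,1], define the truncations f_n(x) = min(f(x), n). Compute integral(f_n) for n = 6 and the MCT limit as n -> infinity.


f(x) = 17.37x on [0,1]; f_n(x) = min(17.37x, n). At n = 6:
Step 1: f(x) reaches 6 at x = 6/17.37 = 0.345423
Step 2: integral(f_6) = integral(17.37x, 0, 0.345423) + integral(6, 0.345423, 1)
       = 17.37*0.345423^2/2 + 6*(1 - 0.345423)
       = 1.036269 + 3.927461
       = 4.963731
Step 3: As n -> infinity, f_n increases to f, so by MCT integral(f_n) -> integral(f) = 17.37/2 = 8.685.
Convergence: integral(f_6) = 4.963731 -> 8.685 as n -> infinity


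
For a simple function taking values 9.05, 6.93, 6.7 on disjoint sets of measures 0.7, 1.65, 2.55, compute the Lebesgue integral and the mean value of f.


Step 1: Integral = sum(value_i * measure_i)
= 9.05*0.7 + 6.93*1.65 + 6.7*2.55
= 6.335 + 11.4345 + 17.085
= 34.8545
Step 2: Total measure of domain = 0.7 + 1.65 + 2.55 = 4.9
Step 3: Average value = 34.8545 / 4.9 = 7.113163


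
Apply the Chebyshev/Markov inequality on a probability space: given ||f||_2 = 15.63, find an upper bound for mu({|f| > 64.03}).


Chebyshev/Markov inequality: mu(|f| > eps) <= (||f||_p / eps)^p
Step 1: ||f||_2 / eps = 15.63 / 64.03 = 0.244104
Step 2: Raise to power p = 2:
  (0.244104)^2 = 0.059587
Step 3: Therefore mu(|f| > 64.03) <= 0.059587


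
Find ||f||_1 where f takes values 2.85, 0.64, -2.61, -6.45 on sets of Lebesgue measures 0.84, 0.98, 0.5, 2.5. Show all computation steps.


Step 1: Compute |f_i|^1 for each value:
  |2.85|^1 = 2.85
  |0.64|^1 = 0.64
  |-2.61|^1 = 2.61
  |-6.45|^1 = 6.45
Step 2: Multiply by measures and sum:
  2.85 * 0.84 = 2.394
  0.64 * 0.98 = 0.6272
  2.61 * 0.5 = 1.305
  6.45 * 2.5 = 16.125
Sum = 2.394 + 0.6272 + 1.305 + 16.125 = 20.4512
Step 3: Take the p-th root:
||f||_1 = (20.4512)^(1/1) = 20.4512


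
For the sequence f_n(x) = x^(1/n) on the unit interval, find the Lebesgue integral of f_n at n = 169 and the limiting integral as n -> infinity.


At n = 169: f_169(x) = x^(1/169).
Step 1: integral(x^(1/169), 0, 1) = [x^(1/169+1) / (1/169+1)] from 0 to 1
     = 1 / (1/169 + 1) = 1 / ((169+1)/169) = 169/(169+1)
     = 169/170 = 0.994118
Step 2: As n -> infinity, f_n(x) = x^(1/n) -> 1 for x in (0,1], and f_n is increasing in n.
By MCT, lim_n integral(f_n) = integral(lim_n f_n) = integral(1, 0, 1) = 1.
Step 3: Verify convergence: 169/170 = 0.994118 -> 1


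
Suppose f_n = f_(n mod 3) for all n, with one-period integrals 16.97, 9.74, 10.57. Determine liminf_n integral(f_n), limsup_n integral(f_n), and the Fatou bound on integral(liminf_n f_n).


The sequence (integral(f_n)) is periodic with period 3, repeating the values 16.97, 9.74, 10.57 indefinitely.
Step 1: For a periodic sequence, every tail (a_m, a_(m+1), ...) contains all 3 period values infinitely often.
Step 2: Hence inf of every tail = min of the period values = min(16.97, 9.74, 10.57) = 9.74.
        liminf_n integral(f_n) = sup over m of (inf of tail from m) = 9.74.
Step 3: Similarly sup of every tail = max of the period values = 16.97.
        limsup_n integral(f_n) = 16.97.
Step 4: Fatou's lemma: integral(liminf_n f_n) <= liminf_n integral(f_n) = 9.74.
        So the integral of the pointwise liminf is at most 9.74.


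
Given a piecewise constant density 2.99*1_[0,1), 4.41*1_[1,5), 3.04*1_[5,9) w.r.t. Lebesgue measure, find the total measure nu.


Integrate each piece of the Radon-Nikodym derivative:
Step 1: integral_0^1 2.99 dx = 2.99*(1-0) = 2.99*1 = 2.99
Step 2: integral_1^5 4.41 dx = 4.41*(5-1) = 4.41*4 = 17.64
Step 3: integral_5^9 3.04 dx = 3.04*(9-5) = 3.04*4 = 12.16
Total: 2.99 + 17.64 + 12.16 = 32.79


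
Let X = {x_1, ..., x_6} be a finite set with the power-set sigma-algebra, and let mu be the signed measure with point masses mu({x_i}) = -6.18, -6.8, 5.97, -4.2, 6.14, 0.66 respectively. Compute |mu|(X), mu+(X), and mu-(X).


Step 1: Every measurable set is a union of atoms (the cells / points), so a Hahn decomposition is
  obtained by grouping atoms by sign: P = union of atoms with mu > 0, N = union of the remaining atoms.
  Atoms in P (indices): 3, 5, 6;  atoms in N (indices): 1, 2, 4
  Positive values: 5.97, 6.14, 0.66
  Negative values: -6.18, -6.8, -4.2
Step 2: mu+(X) = mu(P) = sum of positive atom values = 12.77
Step 3: mu-(X) = -mu(N) = sum of |negative atom values| = 17.18
Step 4: |mu|(X) = mu+(X) + mu-(X) = 12.77 + 17.18 = 29.95


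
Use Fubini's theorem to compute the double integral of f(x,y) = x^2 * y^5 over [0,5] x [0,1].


By Fubini's theorem, the double integral factors as a product of single integrals:
Step 1: integral_0^5 x^2 dx = [x^3/3] from 0 to 5
     = 5^3/3 = 41.666667
Step 2: integral_0^1 y^5 dy = [y^6/6] from 0 to 1
     = 1^6/6 = 0.166667
Step 3: Double integral = 41.666667 * 0.166667 = 6.944444


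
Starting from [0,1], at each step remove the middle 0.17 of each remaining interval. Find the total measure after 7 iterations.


Step 1: At each step, fraction remaining = 1 - 0.17 = 0.83
Step 2: After 7 steps, measure = (0.83)^7
Result = 0.271361


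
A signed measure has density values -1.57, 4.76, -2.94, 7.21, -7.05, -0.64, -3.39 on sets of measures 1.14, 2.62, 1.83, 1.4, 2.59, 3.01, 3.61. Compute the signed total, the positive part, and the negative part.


Step 1: Compute signed measure on each set:
  Set 1: -1.57 * 1.14 = -1.7898
  Set 2: 4.76 * 2.62 = 12.4712
  Set 3: -2.94 * 1.83 = -5.3802
  Set 4: 7.21 * 1.4 = 10.094
  Set 5: -7.05 * 2.59 = -18.2595
  Set 6: -0.64 * 3.01 = -1.9264
  Set 7: -3.39 * 3.61 = -12.2379
Step 2: Total signed measure = (-1.7898) + (12.4712) + (-5.3802) + (10.094) + (-18.2595) + (-1.9264) + (-12.2379)
     = -17.0286
Step 3: Positive part mu+(X) = sum of positive contributions = 22.5652
Step 4: Negative part mu-(X) = |sum of negative contributions| = 39.5938


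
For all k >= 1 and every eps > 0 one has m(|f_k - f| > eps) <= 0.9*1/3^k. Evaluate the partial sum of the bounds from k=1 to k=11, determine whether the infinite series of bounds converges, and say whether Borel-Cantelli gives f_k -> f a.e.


Step 1: List the terms 0.9*1/3^k for k = 1 to 11:
  k=1: 0.3
  k=2: 0.1
  k=3: 0.033333
  k=4: 0.011111
  k=5: 0.003704
  k=6: 0.001235
  k=7: 4.115226e-04
  k=8: 1.371742e-04
  k=9: 4.572474e-05
  k=10: 1.524158e-05
  k=11: 5.080526e-06
Step 2: Partial sum = 0.3 + 0.1 + 0.033333 + 0.011111 + 0.003704 + 0.001235 + 4.115226e-04 + 1.371742e-04 + 4.572474e-05 + 1.524158e-05 + 5.080526e-06
     = 0.449997
Step 3: The full series sum_(k>=1) 0.9*1/3^k converges (geometric series with ratio 1/3 < 1; a constant multiple of a convergent series converges).
Step 4: Fix eps > 0. Since sum_k m(|f_k - f| > eps) < infinity, the Borel-Cantelli lemma gives
        m(limsup_k {|f_k - f| > eps}) = 0, i.e. for a.e. x, |f_k(x) - f(x)| <= eps for all large k.
        Applying this with eps = 1/j for j = 1, 2, ... and intersecting the countably many full-measure sets,
        for a.e. x we get limsup_k |f_k(x) - f(x)| <= 1/j for every j, hence f_k -> f almost everywhere.
Conclusion: series converges; Borel-Cantelli yields f_k -> f a.e.


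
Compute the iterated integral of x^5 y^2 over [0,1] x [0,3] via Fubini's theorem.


By Fubini's theorem, the double integral factors as a product of single integrals:
Step 1: integral_0^1 x^5 dx = [x^6/6] from 0 to 1
     = 1^6/6 = 0.166667
Step 2: integral_0^3 y^2 dy = [y^3/3] from 0 to 3
     = 3^3/3 = 9
Step 3: Double integral = 0.166667 * 9 = 1.5


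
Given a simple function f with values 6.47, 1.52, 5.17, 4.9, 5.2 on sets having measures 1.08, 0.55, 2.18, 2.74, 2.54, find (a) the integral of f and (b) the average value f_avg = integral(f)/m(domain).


Step 1: Integral = sum(value_i * measure_i)
= 6.47*1.08 + 1.52*0.55 + 5.17*2.18 + 4.9*2.74 + 5.2*2.54
= 6.9876 + 0.836 + 11.2706 + 13.426 + 13.208
= 45.7282
Step 2: Total measure of domain = 1.08 + 0.55 + 2.18 + 2.74 + 2.54 = 9.09
Step 3: Average value = 45.7282 / 9.09 = 5.030605


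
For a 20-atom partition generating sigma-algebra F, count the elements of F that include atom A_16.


Each element of F is a union of some subset S of the 20 atoms.
The element contains A_16 iff A_16 is in S.
So we count subsets S of {A_1,...,A_20} with A_16 in S: choose freely among the other 19 atoms.
Count = 2^(20-1) = 2^19 = 524288.


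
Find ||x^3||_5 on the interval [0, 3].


Step 1: ||f||_5 = (integral_0^3 |x^3|^5 dx)^(1/5)
     = (integral_0^3 x^15 dx)^(1/5)
Step 2: integral_0^3 x^15 dx = [x^16/(16)] from 0 to 3 = 3^16/16
     = 43046721/16 = 2.690420e+06
Step 3: ||f||_5 = (2.690420e+06)^(1/5) = 19.318083


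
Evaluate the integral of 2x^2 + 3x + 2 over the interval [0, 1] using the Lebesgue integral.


The Lebesgue integral of a Riemann-integrable function agrees with the Riemann integral.
Antiderivative F(x) = (2/3)x^3 + (3/2)x^2 + 2x
F(1) = (2/3)*1^3 + (3/2)*1^2 + 2*1
     = (2/3)*1 + (3/2)*1 + 2*1
     = 0.666667 + 1.5 + 2
     = 4.166667
F(0) = 0.0
Integral = F(1) - F(0) = 4.166667 - 0.0 = 4.166667


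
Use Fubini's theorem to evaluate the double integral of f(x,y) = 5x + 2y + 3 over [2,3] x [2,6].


By Fubini, integrate in x first, then y.
Step 1: Fix y, integrate over x in [2,3]:
  integral(5x + 2y + 3, x=2..3)
  = 5*(3^2 - 2^2)/2 + (2y + 3)*(3 - 2)
  = 12.5 + (2y + 3)*1
  = 12.5 + 2y + 3
  = 15.5 + 2y
Step 2: Integrate over y in [2,6]:
  integral(15.5 + 2y, y=2..6)
  = 15.5*4 + 2*(6^2 - 2^2)/2
  = 62 + 32
  = 94


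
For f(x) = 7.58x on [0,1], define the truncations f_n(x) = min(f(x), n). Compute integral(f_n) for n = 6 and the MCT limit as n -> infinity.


f(x) = 7.58x on [0,1]; f_n(x) = min(7.58x, n). At n = 6:
Step 1: f(x) reaches 6 at x = 6/7.58 = 0.791557
Step 2: integral(f_6) = integral(7.58x, 0, 0.791557) + integral(6, 0.791557, 1)
       = 7.58*0.791557^2/2 + 6*(1 - 0.791557)
       = 2.37467 + 1.25066
       = 3.62533
Step 3: As n -> infinity, f_n increases to f, so by MCT integral(f_n) -> integral(f) = 7.58/2 = 3.79.
Convergence: integral(f_6) = 3.62533 -> 3.79 as n -> infinity


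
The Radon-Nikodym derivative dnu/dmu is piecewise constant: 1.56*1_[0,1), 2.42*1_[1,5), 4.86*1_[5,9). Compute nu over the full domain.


Integrate each piece of the Radon-Nikodym derivative:
Step 1: integral_0^1 1.56 dx = 1.56*(1-0) = 1.56*1 = 1.56
Step 2: integral_1^5 2.42 dx = 2.42*(5-1) = 2.42*4 = 9.68
Step 3: integral_5^9 4.86 dx = 4.86*(9-5) = 4.86*4 = 19.44
Total: 1.56 + 9.68 + 19.44 = 30.68


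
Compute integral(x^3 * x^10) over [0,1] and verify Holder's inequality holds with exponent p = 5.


Step 1: Exact integral of f*g = integral(x^13, 0, 1) = 1/14
     = 0.071429
Step 2: Holder bound with p=5, q=1.25:
  ||f||_p = (integral x^15 dx)^(1/5) = (1/16)^(1/5) = 0.574349
  ||g||_q = (integral x^12.5 dx)^(1/1.25) = (1/13.5)^(1/1.25) = 0.124662
Step 3: Holder bound = ||f||_p * ||g||_q = 0.574349 * 0.124662 = 0.071599
Verification: 0.071429 <= 0.071599 (Holder holds)


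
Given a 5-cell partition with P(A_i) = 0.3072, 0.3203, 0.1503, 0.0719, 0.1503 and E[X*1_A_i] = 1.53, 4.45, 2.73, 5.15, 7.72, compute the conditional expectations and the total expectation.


For each cell A_i: E[X|A_i] = E[X*1_A_i] / P(A_i)
Step 1: E[X|A_1] = 1.53 / 0.3072 = 4.980469
Step 2: E[X|A_2] = 4.45 / 0.3203 = 13.893225
Step 3: E[X|A_3] = 2.73 / 0.1503 = 18.163673
Step 4: E[X|A_4] = 5.15 / 0.0719 = 71.62726
Step 5: E[X|A_5] = 7.72 / 0.1503 = 51.363939
Verification: E[X] = sum E[X*1_A_i] = 1.53 + 4.45 + 2.73 + 5.15 + 7.72 = 21.58


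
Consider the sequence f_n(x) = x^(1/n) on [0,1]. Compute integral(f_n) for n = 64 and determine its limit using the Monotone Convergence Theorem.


At n = 64: f_64(x) = x^(1/64).
Step 1: integral(x^(1/64), 0, 1) = [x^(1/64+1) / (1/64+1)] from 0 to 1
     = 1 / (1/64 + 1) = 1 / ((64+1)/64) = 64/(64+1)
     = 64/65 = 0.984615
Step 2: As n -> infinity, f_n(x) = x^(1/n) -> 1 for x in (0,1], and f_n is increasing in n.
By MCT, lim_n integral(f_n) = integral(lim_n f_n) = integral(1, 0, 1) = 1.
Step 3: Verify convergence: 64/65 = 0.984615 -> 1


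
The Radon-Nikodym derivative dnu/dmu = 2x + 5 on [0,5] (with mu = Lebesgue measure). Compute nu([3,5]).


nu(A) = integral_A (dnu/dmu) dmu = integral_3^5 (2x + 5) dx
Step 1: Antiderivative F(x) = (2/2)x^2 + 5x
Step 2: F(5) = (2/2)*5^2 + 5*5 = 25 + 25 = 50
Step 3: F(3) = (2/2)*3^2 + 5*3 = 9 + 15 = 24
Step 4: nu([3,5]) = F(5) - F(3) = 50 - 24 = 26


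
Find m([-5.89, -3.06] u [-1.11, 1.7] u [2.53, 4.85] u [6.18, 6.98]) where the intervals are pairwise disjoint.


For pairwise disjoint intervals, m(union) = sum of lengths.
= (-3.06 - -5.89) + (1.7 - -1.11) + (4.85 - 2.53) + (6.98 - 6.18)
= 2.83 + 2.81 + 2.32 + 0.8
= 8.76


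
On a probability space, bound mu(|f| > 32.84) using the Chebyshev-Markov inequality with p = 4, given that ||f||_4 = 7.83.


Chebyshev/Markov inequality: mu(|f| > eps) <= (||f||_p / eps)^p
Step 1: ||f||_4 / eps = 7.83 / 32.84 = 0.238429
Step 2: Raise to power p = 4:
  (0.238429)^4 = 0.003232
Step 3: Therefore mu(|f| > 32.84) <= 0.003232


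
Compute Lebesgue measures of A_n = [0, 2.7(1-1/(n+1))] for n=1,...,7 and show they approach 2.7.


By continuity of measure from below: if A_n increases to A, then m(A_n) -> m(A).
Here A = [0, 2.7], so m(A) = 2.7
Step 1: a_1 = 2.7*(1 - 1/2) = 1.35, m(A_1) = 1.35
Step 2: a_2 = 2.7*(1 - 1/3) = 1.8, m(A_2) = 1.8
Step 3: a_3 = 2.7*(1 - 1/4) = 2.025, m(A_3) = 2.025
Step 4: a_4 = 2.7*(1 - 1/5) = 2.16, m(A_4) = 2.16
Step 5: a_5 = 2.7*(1 - 1/6) = 2.25, m(A_5) = 2.25
Step 6: a_6 = 2.7*(1 - 1/7) = 2.3143, m(A_6) = 2.3143
Step 7: a_7 = 2.7*(1 - 1/8) = 2.3625, m(A_7) = 2.3625
Limit: m(A_n) -> m([0,2.7]) = 2.7


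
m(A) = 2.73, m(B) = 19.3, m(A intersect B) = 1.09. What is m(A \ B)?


m(A \ B) = m(A) - m(A n B)
= 2.73 - 1.09
= 1.64


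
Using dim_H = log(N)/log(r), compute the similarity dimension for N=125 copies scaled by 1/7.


For a self-similar set with N copies scaled by 1/r:
dim_H = log(N)/log(r) = log(125)/log(7)
= 4.828314/1.94591
= 2.481262


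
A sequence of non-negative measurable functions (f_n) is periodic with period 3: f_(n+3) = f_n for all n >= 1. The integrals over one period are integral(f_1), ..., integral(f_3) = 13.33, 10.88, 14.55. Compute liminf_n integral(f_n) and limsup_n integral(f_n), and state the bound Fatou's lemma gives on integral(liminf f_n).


The sequence (integral(f_n)) is periodic with period 3, repeating the values 13.33, 10.88, 14.55 indefinitely.
Step 1: For a periodic sequence, every tail (a_m, a_(m+1), ...) contains all 3 period values infinitely often.
Step 2: Hence inf of every tail = min of the period values = min(13.33, 10.88, 14.55) = 10.88.
        liminf_n integral(f_n) = sup over m of (inf of tail from m) = 10.88.
Step 3: Similarly sup of every tail = max of the period values = 14.55.
        limsup_n integral(f_n) = 14.55.
Step 4: Fatou's lemma: integral(liminf_n f_n) <= liminf_n integral(f_n) = 10.88.
        So the integral of the pointwise liminf is at most 10.88.


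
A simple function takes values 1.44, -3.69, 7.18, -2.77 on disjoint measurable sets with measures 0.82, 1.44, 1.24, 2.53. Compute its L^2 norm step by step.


Step 1: Compute |f_i|^2 for each value:
  |1.44|^2 = 2.0736
  |-3.69|^2 = 13.6161
  |7.18|^2 = 51.5524
  |-2.77|^2 = 7.6729
Step 2: Multiply by measures and sum:
  2.0736 * 0.82 = 1.700352
  13.6161 * 1.44 = 19.607184
  51.5524 * 1.24 = 63.924976
  7.6729 * 2.53 = 19.412437
Sum = 1.700352 + 19.607184 + 63.924976 + 19.412437 = 104.644949
Step 3: Take the p-th root:
||f||_2 = (104.644949)^(1/2) = 10.229611


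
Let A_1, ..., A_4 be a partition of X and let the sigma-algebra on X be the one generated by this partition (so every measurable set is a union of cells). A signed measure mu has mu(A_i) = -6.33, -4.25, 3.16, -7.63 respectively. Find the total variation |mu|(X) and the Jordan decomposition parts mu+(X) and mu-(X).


Step 1: Every measurable set is a union of atoms (the cells / points), so a Hahn decomposition is
  obtained by grouping atoms by sign: P = union of atoms with mu > 0, N = union of the remaining atoms.
  Atoms in P (indices): 3;  atoms in N (indices): 1, 2, 4
  Positive values: 3.16
  Negative values: -6.33, -4.25, -7.63
Step 2: mu+(X) = mu(P) = sum of positive atom values = 3.16
Step 3: mu-(X) = -mu(N) = sum of |negative atom values| = 18.21
Step 4: |mu|(X) = mu+(X) + mu-(X) = 3.16 + 18.21 = 21.37


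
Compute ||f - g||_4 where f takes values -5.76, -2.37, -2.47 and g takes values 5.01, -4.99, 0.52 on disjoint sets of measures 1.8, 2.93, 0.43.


Step 1: Compute differences f_i - g_i:
  -5.76 - 5.01 = -10.77
  -2.37 - -4.99 = 2.62
  -2.47 - 0.52 = -2.99
Step 2: Compute |diff|^4 * measure for each set:
  |-10.77|^4 * 1.8 = 13454.35285 * 1.8 = 24217.835131
  |2.62|^4 * 2.93 = 47.119987 * 2.93 = 138.061563
  |-2.99|^4 * 0.43 = 79.925388 * 0.43 = 34.367917
Step 3: Sum = 24390.264611
Step 4: ||f-g||_4 = (24390.264611)^(1/4) = 12.496953


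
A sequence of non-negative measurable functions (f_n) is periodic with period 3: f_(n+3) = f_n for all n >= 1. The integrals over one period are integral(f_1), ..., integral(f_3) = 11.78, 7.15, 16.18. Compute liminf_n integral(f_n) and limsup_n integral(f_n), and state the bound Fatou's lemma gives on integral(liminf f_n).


The sequence (integral(f_n)) is periodic with period 3, repeating the values 11.78, 7.15, 16.18 indefinitely.
Step 1: For a periodic sequence, every tail (a_m, a_(m+1), ...) contains all 3 period values infinitely often.
Step 2: Hence inf of every tail = min of the period values = min(11.78, 7.15, 16.18) = 7.15.
        liminf_n integral(f_n) = sup over m of (inf of tail from m) = 7.15.
Step 3: Similarly sup of every tail = max of the period values = 16.18.
        limsup_n integral(f_n) = 16.18.
Step 4: Fatou's lemma: integral(liminf_n f_n) <= liminf_n integral(f_n) = 7.15.
        So the integral of the pointwise liminf is at most 7.15.


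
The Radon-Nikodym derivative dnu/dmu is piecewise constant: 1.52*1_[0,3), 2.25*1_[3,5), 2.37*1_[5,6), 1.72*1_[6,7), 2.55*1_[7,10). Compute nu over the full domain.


Integrate each piece of the Radon-Nikodym derivative:
Step 1: integral_0^3 1.52 dx = 1.52*(3-0) = 1.52*3 = 4.56
Step 2: integral_3^5 2.25 dx = 2.25*(5-3) = 2.25*2 = 4.5
Step 3: integral_5^6 2.37 dx = 2.37*(6-5) = 2.37*1 = 2.37
Step 4: integral_6^7 1.72 dx = 1.72*(7-6) = 1.72*1 = 1.72
Step 5: integral_7^10 2.55 dx = 2.55*(10-7) = 2.55*3 = 7.65
Total: 4.56 + 4.5 + 2.37 + 1.72 + 7.65 = 20.8


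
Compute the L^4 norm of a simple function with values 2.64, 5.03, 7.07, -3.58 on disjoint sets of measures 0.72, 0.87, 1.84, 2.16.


Step 1: Compute |f_i|^4 for each value:
  |2.64|^4 = 48.575324
  |5.03|^4 = 640.135541
  |7.07|^4 = 2498.490228
  |-3.58|^4 = 164.260109
Step 2: Multiply by measures and sum:
  48.575324 * 0.72 = 34.974233
  640.135541 * 0.87 = 556.917921
  2498.490228 * 1.84 = 4597.22202
  164.260109 * 2.16 = 354.801835
Sum = 34.974233 + 556.917921 + 4597.22202 + 354.801835 = 5543.916009
Step 3: Take the p-th root:
||f||_4 = (5543.916009)^(1/4) = 8.628875


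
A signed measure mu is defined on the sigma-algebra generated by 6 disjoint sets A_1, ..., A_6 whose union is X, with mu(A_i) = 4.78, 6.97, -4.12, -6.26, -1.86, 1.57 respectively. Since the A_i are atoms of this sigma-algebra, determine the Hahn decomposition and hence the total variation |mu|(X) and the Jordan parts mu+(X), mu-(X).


Step 1: Every measurable set is a union of atoms (the cells / points), so a Hahn decomposition is
  obtained by grouping atoms by sign: P = union of atoms with mu > 0, N = union of the remaining atoms.
  Atoms in P (indices): 1, 2, 6;  atoms in N (indices): 3, 4, 5
  Positive values: 4.78, 6.97, 1.57
  Negative values: -4.12, -6.26, -1.86
Step 2: mu+(X) = mu(P) = sum of positive atom values = 13.32
Step 3: mu-(X) = -mu(N) = sum of |negative atom values| = 12.24
Step 4: |mu|(X) = mu+(X) + mu-(X) = 13.32 + 12.24 = 25.56


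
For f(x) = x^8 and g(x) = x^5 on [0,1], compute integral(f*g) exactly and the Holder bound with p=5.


Step 1: Exact integral of f*g = integral(x^13, 0, 1) = 1/14
     = 0.071429
Step 2: Holder bound with p=5, q=1.25:
  ||f||_p = (integral x^40 dx)^(1/5) = (1/41)^(1/5) = 0.475821
  ||g||_q = (integral x^6.25 dx)^(1/1.25) = (1/7.25)^(1/1.25) = 0.204989
Step 3: Holder bound = ||f||_p * ||g||_q = 0.475821 * 0.204989 = 0.097538
Verification: 0.071429 <= 0.097538 (Holder holds)


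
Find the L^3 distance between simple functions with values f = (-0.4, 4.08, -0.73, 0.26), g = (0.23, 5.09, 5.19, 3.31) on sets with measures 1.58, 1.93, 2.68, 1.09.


Step 1: Compute differences f_i - g_i:
  -0.4 - 0.23 = -0.63
  4.08 - 5.09 = -1.01
  -0.73 - 5.19 = -5.92
  0.26 - 3.31 = -3.05
Step 2: Compute |diff|^3 * measure for each set:
  |-0.63|^3 * 1.58 = 0.250047 * 1.58 = 0.395074
  |-1.01|^3 * 1.93 = 1.030301 * 1.93 = 1.988481
  |-5.92|^3 * 2.68 = 207.474688 * 2.68 = 556.032164
  |-3.05|^3 * 1.09 = 28.372625 * 1.09 = 30.926161
Step 3: Sum = 589.34188
Step 4: ||f-g||_3 = (589.34188)^(1/3) = 8.384087


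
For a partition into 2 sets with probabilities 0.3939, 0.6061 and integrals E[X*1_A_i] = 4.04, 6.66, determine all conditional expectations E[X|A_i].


For each cell A_i: E[X|A_i] = E[X*1_A_i] / P(A_i)
Step 1: E[X|A_1] = 4.04 / 0.3939 = 10.25641
Step 2: E[X|A_2] = 6.66 / 0.6061 = 10.988286
Verification: E[X] = sum E[X*1_A_i] = 4.04 + 6.66 = 10.7


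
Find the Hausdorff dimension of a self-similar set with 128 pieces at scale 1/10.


For a self-similar set with N copies scaled by 1/r:
dim_H = log(N)/log(r) = log(128)/log(10)
= 4.85203/2.302585
= 2.10721


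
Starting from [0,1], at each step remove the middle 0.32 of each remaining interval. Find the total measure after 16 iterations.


Step 1: At each step, fraction remaining = 1 - 0.32 = 0.68
Step 2: After 16 steps, measure = (0.68)^16
Result = 0.00209


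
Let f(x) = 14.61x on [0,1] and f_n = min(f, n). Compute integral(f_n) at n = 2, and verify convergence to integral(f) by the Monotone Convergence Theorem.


f(x) = 14.61x on [0,1]; f_n(x) = min(14.61x, n). At n = 2:
Step 1: f(x) reaches 2 at x = 2/14.61 = 0.136893
Step 2: integral(f_2) = integral(14.61x, 0, 0.136893) + integral(2, 0.136893, 1)
       = 14.61*0.136893^2/2 + 2*(1 - 0.136893)
       = 0.136893 + 1.726215
       = 1.863107
Step 3: As n -> infinity, f_n increases to f, so by MCT integral(f_n) -> integral(f) = 14.61/2 = 7.305.
Convergence: integral(f_2) = 1.863107 -> 7.305 as n -> infinity


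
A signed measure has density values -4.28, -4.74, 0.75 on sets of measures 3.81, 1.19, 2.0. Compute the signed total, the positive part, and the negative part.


Step 1: Compute signed measure on each set:
  Set 1: -4.28 * 3.81 = -16.3068
  Set 2: -4.74 * 1.19 = -5.6406
  Set 3: 0.75 * 2.0 = 1.5
Step 2: Total signed measure = (-16.3068) + (-5.6406) + (1.5)
     = -20.4474
Step 3: Positive part mu+(X) = sum of positive contributions = 1.5
Step 4: Negative part mu-(X) = |sum of negative contributions| = 21.9474


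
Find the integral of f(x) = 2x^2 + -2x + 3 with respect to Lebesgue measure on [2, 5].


The Lebesgue integral of a Riemann-integrable function agrees with the Riemann integral.
Antiderivative F(x) = (2/3)x^3 + (-2/2)x^2 + 3x
F(5) = (2/3)*5^3 + (-2/2)*5^2 + 3*5
     = (2/3)*125 + (-2/2)*25 + 3*5
     = 83.333333 + -25 + 15
     = 73.333333
F(2) = 7.333333
Integral = F(5) - F(2) = 73.333333 - 7.333333 = 66


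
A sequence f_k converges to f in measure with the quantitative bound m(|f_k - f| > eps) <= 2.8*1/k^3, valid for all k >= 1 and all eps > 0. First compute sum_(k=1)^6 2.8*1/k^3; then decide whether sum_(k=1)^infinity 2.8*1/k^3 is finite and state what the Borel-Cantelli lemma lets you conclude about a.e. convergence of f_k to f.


Step 1: List the terms 2.8*1/k^3 for k = 1 to 6:
  k=1: 2.8
  k=2: 0.35
  k=3: 0.103704
  k=4: 0.04375
  k=5: 0.0224
  k=6: 0.012963
Step 2: Partial sum = 2.8 + 0.35 + 0.103704 + 0.04375 + 0.0224 + 0.012963
     = 3.332817
Step 3: The full series sum_(k>=1) 2.8*1/k^3 converges (p-series with p = 3 > 1; a constant multiple of a convergent series converges).
Step 4: Fix eps > 0. Since sum_k m(|f_k - f| > eps) < infinity, the Borel-Cantelli lemma gives
        m(limsup_k {|f_k - f| > eps}) = 0, i.e. for a.e. x, |f_k(x) - f(x)| <= eps for all large k.
        Applying this with eps = 1/j for j = 1, 2, ... and intersecting the countably many full-measure sets,
        for a.e. x we get limsup_k |f_k(x) - f(x)| <= 1/j for every j, hence f_k -> f almost everywhere.
Conclusion: series converges; Borel-Cantelli yields f_k -> f a.e.


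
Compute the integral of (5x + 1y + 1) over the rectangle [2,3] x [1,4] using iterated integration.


By Fubini, integrate in x first, then y.
Step 1: Fix y, integrate over x in [2,3]:
  integral(5x + 1y + 1, x=2..3)
  = 5*(3^2 - 2^2)/2 + (1y + 1)*(3 - 2)
  = 12.5 + (1y + 1)*1
  = 12.5 + 1y + 1
  = 13.5 + 1y
Step 2: Integrate over y in [1,4]:
  integral(13.5 + 1y, y=1..4)
  = 13.5*3 + 1*(4^2 - 1^2)/2
  = 40.5 + 7.5
  = 48


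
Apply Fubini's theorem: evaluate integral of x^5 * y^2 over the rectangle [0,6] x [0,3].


By Fubini's theorem, the double integral factors as a product of single integrals:
Step 1: integral_0^6 x^5 dx = [x^6/6] from 0 to 6
     = 6^6/6 = 7776
Step 2: integral_0^3 y^2 dy = [y^3/3] from 0 to 3
     = 3^3/3 = 9
Step 3: Double integral = 7776 * 9 = 69984


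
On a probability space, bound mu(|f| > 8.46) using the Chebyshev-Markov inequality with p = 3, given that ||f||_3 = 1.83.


Chebyshev/Markov inequality: mu(|f| > eps) <= (||f||_p / eps)^p
Step 1: ||f||_3 / eps = 1.83 / 8.46 = 0.216312
Step 2: Raise to power p = 3:
  (0.216312)^3 = 0.010121
Step 3: Therefore mu(|f| > 8.46) <= 0.010121


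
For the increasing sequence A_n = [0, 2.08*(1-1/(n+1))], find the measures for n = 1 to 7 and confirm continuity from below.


By continuity of measure from below: if A_n increases to A, then m(A_n) -> m(A).
Here A = [0, 2.08], so m(A) = 2.08
Step 1: a_1 = 2.08*(1 - 1/2) = 1.04, m(A_1) = 1.04
Step 2: a_2 = 2.08*(1 - 1/3) = 1.3867, m(A_2) = 1.3867
Step 3: a_3 = 2.08*(1 - 1/4) = 1.56, m(A_3) = 1.56
Step 4: a_4 = 2.08*(1 - 1/5) = 1.664, m(A_4) = 1.664
Step 5: a_5 = 2.08*(1 - 1/6) = 1.7333, m(A_5) = 1.7333
Step 6: a_6 = 2.08*(1 - 1/7) = 1.7829, m(A_6) = 1.7829
Step 7: a_7 = 2.08*(1 - 1/8) = 1.82, m(A_7) = 1.82
Limit: m(A_n) -> m([0,2.08]) = 2.08


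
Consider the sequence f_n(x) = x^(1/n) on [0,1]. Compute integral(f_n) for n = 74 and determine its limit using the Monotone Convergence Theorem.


At n = 74: f_74(x) = x^(1/74).
Step 1: integral(x^(1/74), 0, 1) = [x^(1/74+1) / (1/74+1)] from 0 to 1
     = 1 / (1/74 + 1) = 1 / ((74+1)/74) = 74/(74+1)
     = 74/75 = 0.986667
Step 2: As n -> infinity, f_n(x) = x^(1/n) -> 1 for x in (0,1], and f_n is increasing in n.
By MCT, lim_n integral(f_n) = integral(lim_n f_n) = integral(1, 0, 1) = 1.
Step 3: Verify convergence: 74/75 = 0.986667 -> 1


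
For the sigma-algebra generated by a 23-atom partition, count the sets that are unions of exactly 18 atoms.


Each element of F is a union of some subset of the 23 atoms.
Elements that are unions of exactly 18 atoms correspond to 18-element subsets of the 23 atoms.
Count = C(23, 18) = 23! / (18! * 5!) = 33649.


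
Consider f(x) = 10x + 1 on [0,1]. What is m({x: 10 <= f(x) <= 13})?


f^(-1)([10, 13]) = {x : 10 <= 10x + 1 <= 13}
Solving: (10 - 1)/10 <= x <= (13 - 1)/10
= [0.9, 1.2]
Intersecting with [0,1]: [0.9, 1]
Measure = 1 - 0.9 = 0.1


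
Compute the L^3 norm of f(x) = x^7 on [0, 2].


Step 1: ||f||_3 = (integral_0^2 |x^7|^3 dx)^(1/3)
     = (integral_0^2 x^21 dx)^(1/3)
Step 2: integral_0^2 x^21 dx = [x^22/(22)] from 0 to 2 = 2^22/22
     = 4194304/22 = 190650.181818
Step 3: ||f||_3 = (190650.181818)^(1/3) = 57.554472


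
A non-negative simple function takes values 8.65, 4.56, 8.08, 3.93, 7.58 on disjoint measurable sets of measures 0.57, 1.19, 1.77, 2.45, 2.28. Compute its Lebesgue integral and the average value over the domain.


Step 1: Integral = sum(value_i * measure_i)
= 8.65*0.57 + 4.56*1.19 + 8.08*1.77 + 3.93*2.45 + 7.58*2.28
= 4.9305 + 5.4264 + 14.3016 + 9.6285 + 17.2824
= 51.5694
Step 2: Total measure of domain = 0.57 + 1.19 + 1.77 + 2.45 + 2.28 = 8.26
Step 3: Average value = 51.5694 / 8.26 = 6.243269


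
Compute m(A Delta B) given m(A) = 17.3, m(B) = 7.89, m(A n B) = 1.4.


m(A Delta B) = m(A) + m(B) - 2*m(A n B)
= 17.3 + 7.89 - 2*1.4
= 17.3 + 7.89 - 2.8
= 22.39


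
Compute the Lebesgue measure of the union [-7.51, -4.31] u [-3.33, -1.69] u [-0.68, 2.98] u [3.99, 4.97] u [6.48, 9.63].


For pairwise disjoint intervals, m(union) = sum of lengths.
= (-4.31 - -7.51) + (-1.69 - -3.33) + (2.98 - -0.68) + (4.97 - 3.99) + (9.63 - 6.48)
= 3.2 + 1.64 + 3.66 + 0.98 + 3.15
= 12.63


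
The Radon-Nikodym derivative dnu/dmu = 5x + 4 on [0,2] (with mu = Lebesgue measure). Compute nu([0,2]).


nu(A) = integral_A (dnu/dmu) dmu = integral_0^2 (5x + 4) dx
Step 1: Antiderivative F(x) = (5/2)x^2 + 4x
Step 2: F(2) = (5/2)*2^2 + 4*2 = 10 + 8 = 18
Step 3: F(0) = (5/2)*0^2 + 4*0 = 0.0 + 0 = 0.0
Step 4: nu([0,2]) = F(2) - F(0) = 18 - 0.0 = 18


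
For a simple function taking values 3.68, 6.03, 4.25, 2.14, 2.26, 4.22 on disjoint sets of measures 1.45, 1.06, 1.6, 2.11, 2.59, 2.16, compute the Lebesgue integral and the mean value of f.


Step 1: Integral = sum(value_i * measure_i)
= 3.68*1.45 + 6.03*1.06 + 4.25*1.6 + 2.14*2.11 + 2.26*2.59 + 4.22*2.16
= 5.336 + 6.3918 + 6.8 + 4.5154 + 5.8534 + 9.1152
= 38.0118
Step 2: Total measure of domain = 1.45 + 1.06 + 1.6 + 2.11 + 2.59 + 2.16 = 10.97
Step 3: Average value = 38.0118 / 10.97 = 3.465068


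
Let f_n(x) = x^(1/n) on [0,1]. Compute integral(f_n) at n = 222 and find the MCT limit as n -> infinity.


At n = 222: f_222(x) = x^(1/222).
Step 1: integral(x^(1/222), 0, 1) = [x^(1/222+1) / (1/222+1)] from 0 to 1
     = 1 / (1/222 + 1) = 1 / ((222+1)/222) = 222/(222+1)
     = 222/223 = 0.995516
Step 2: As n -> infinity, f_n(x) = x^(1/n) -> 1 for x in (0,1], and f_n is increasing in n.
By MCT, lim_n integral(f_n) = integral(lim_n f_n) = integral(1, 0, 1) = 1.
Step 3: Verify convergence: 222/223 = 0.995516 -> 1


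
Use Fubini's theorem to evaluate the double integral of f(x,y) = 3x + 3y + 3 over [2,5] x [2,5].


By Fubini, integrate in x first, then y.
Step 1: Fix y, integrate over x in [2,5]:
  integral(3x + 3y + 3, x=2..5)
  = 3*(5^2 - 2^2)/2 + (3y + 3)*(5 - 2)
  = 31.5 + (3y + 3)*3
  = 31.5 + 9y + 9
  = 40.5 + 9y
Step 2: Integrate over y in [2,5]:
  integral(40.5 + 9y, y=2..5)
  = 40.5*3 + 9*(5^2 - 2^2)/2
  = 121.5 + 94.5
  = 216


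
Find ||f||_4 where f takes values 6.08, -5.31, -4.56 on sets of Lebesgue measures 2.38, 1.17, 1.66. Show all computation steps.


Step 1: Compute |f_i|^4 for each value:
  |6.08|^4 = 1366.514729
  |-5.31|^4 = 795.020055
  |-4.56|^4 = 432.373801
Step 2: Multiply by measures and sum:
  1366.514729 * 2.38 = 3252.305055
  795.020055 * 1.17 = 930.173465
  432.373801 * 1.66 = 717.74051
Sum = 3252.305055 + 930.173465 + 717.74051 = 4900.219029
Step 3: Take the p-th root:
||f||_4 = (4900.219029)^(1/4) = 8.366694


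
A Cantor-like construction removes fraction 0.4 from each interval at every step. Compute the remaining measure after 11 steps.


Step 1: At each step, fraction remaining = 1 - 0.4 = 0.6
Step 2: After 11 steps, measure = (0.6)^11
Result = 0.003628


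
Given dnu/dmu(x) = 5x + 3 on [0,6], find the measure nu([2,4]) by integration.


nu(A) = integral_A (dnu/dmu) dmu = integral_2^4 (5x + 3) dx
Step 1: Antiderivative F(x) = (5/2)x^2 + 3x
Step 2: F(4) = (5/2)*4^2 + 3*4 = 40 + 12 = 52
Step 3: F(2) = (5/2)*2^2 + 3*2 = 10 + 6 = 16
Step 4: nu([2,4]) = F(4) - F(2) = 52 - 16 = 36


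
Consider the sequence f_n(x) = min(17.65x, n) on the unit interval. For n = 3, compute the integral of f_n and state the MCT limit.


f(x) = 17.65x on [0,1]; f_n(x) = min(17.65x, n). At n = 3:
Step 1: f(x) reaches 3 at x = 3/17.65 = 0.169972
Step 2: integral(f_3) = integral(17.65x, 0, 0.169972) + integral(3, 0.169972, 1)
       = 17.65*0.169972^2/2 + 3*(1 - 0.169972)
       = 0.254958 + 2.490085
       = 2.745042
Step 3: As n -> infinity, f_n increases to f, so by MCT integral(f_n) -> integral(f) = 17.65/2 = 8.825.
Convergence: integral(f_3) = 2.745042 -> 8.825 as n -> infinity


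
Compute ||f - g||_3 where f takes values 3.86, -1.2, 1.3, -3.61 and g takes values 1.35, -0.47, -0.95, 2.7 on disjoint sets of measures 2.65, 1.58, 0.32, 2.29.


Step 1: Compute differences f_i - g_i:
  3.86 - 1.35 = 2.51
  -1.2 - -0.47 = -0.73
  1.3 - -0.95 = 2.25
  -3.61 - 2.7 = -6.31
Step 2: Compute |diff|^3 * measure for each set:
  |2.51|^3 * 2.65 = 15.813251 * 2.65 = 41.905115
  |-0.73|^3 * 1.58 = 0.389017 * 1.58 = 0.614647
  |2.25|^3 * 0.32 = 11.390625 * 0.32 = 3.645
  |-6.31|^3 * 2.29 = 251.239591 * 2.29 = 575.338663
Step 3: Sum = 621.503425
Step 4: ||f-g||_3 = (621.503425)^(1/3) = 8.533906


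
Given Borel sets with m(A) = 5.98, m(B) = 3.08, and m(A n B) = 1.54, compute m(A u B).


By inclusion-exclusion: m(A u B) = m(A) + m(B) - m(A n B)
= 5.98 + 3.08 - 1.54
= 7.52


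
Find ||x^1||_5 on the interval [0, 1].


Step 1: ||f||_5 = (integral_0^1 |x^1|^5 dx)^(1/5)
     = (integral_0^1 x^5 dx)^(1/5)
Step 2: integral_0^1 x^5 dx = [x^6/(6)] from 0 to 1 = 1^6/6
     = 1/6 = 0.166667
Step 3: ||f||_5 = (0.166667)^(1/5) = 0.698827


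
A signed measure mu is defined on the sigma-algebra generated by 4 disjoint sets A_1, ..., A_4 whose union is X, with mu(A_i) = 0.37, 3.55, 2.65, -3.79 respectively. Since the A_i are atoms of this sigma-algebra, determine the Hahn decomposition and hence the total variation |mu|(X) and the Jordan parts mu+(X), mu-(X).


Step 1: Every measurable set is a union of atoms (the cells / points), so a Hahn decomposition is
  obtained by grouping atoms by sign: P = union of atoms with mu > 0, N = union of the remaining atoms.
  Atoms in P (indices): 1, 2, 3;  atoms in N (indices): 4
  Positive values: 0.37, 3.55, 2.65
  Negative values: -3.79
Step 2: mu+(X) = mu(P) = sum of positive atom values = 6.57
Step 3: mu-(X) = -mu(N) = sum of |negative atom values| = 3.79
Step 4: |mu|(X) = mu+(X) + mu-(X) = 6.57 + 3.79 = 10.36


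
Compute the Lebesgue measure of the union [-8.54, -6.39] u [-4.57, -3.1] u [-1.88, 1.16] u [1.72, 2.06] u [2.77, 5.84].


For pairwise disjoint intervals, m(union) = sum of lengths.
= (-6.39 - -8.54) + (-3.1 - -4.57) + (1.16 - -1.88) + (2.06 - 1.72) + (5.84 - 2.77)
= 2.15 + 1.47 + 3.04 + 0.34 + 3.07
= 10.07


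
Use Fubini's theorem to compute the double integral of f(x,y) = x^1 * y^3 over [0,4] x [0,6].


By Fubini's theorem, the double integral factors as a product of single integrals:
Step 1: integral_0^4 x^1 dx = [x^2/2] from 0 to 4
     = 4^2/2 = 8
Step 2: integral_0^6 y^3 dy = [y^4/4] from 0 to 6
     = 6^4/4 = 324
Step 3: Double integral = 8 * 324 = 2592


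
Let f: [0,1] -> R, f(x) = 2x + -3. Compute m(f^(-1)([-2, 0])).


f^(-1)([-2, 0]) = {x : -2 <= 2x + -3 <= 0}
Solving: (-2 - -3)/2 <= x <= (0 - -3)/2
= [0.5, 1.5]
Intersecting with [0,1]: [0.5, 1]
Measure = 1 - 0.5 = 0.5


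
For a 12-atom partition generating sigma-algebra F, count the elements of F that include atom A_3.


Each element of F is a union of some subset S of the 12 atoms.
The element contains A_3 iff A_3 is in S.
So we count subsets S of {A_1,...,A_12} with A_3 in S: choose freely among the other 11 atoms.
Count = 2^(12-1) = 2^11 = 2048.


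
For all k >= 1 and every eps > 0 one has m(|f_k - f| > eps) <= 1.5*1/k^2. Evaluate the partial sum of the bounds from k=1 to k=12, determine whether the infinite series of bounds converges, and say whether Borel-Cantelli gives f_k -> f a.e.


Step 1: List the terms 1.5*1/k^2 for k = 1 to 12:
  k=1: 1.5
  k=2: 0.375
  k=3: 0.166667
  k=4: 0.09375
  k=5: 0.06
  k=6: 0.041667
  k=7: 0.030612
  k=8: 0.023438
  k=9: 0.018519
  k=10: 0.015
  k=11: 0.012397
  k=12: 0.010417
Step 2: Partial sum = 1.5 + 0.375 + 0.166667 + 0.09375 + 0.06 + 0.041667 + 0.030612 + 0.023438 + 0.018519 + 0.015 + 0.012397 + 0.010417
     = 2.347465
Step 3: The full series sum_(k>=1) 1.5*1/k^2 converges (p-series with p = 2 > 1; a constant multiple of a convergent series converges).
Step 4: Fix eps > 0. Since sum_k m(|f_k - f| > eps) < infinity, the Borel-Cantelli lemma gives
        m(limsup_k {|f_k - f| > eps}) = 0, i.e. for a.e. x, |f_k(x) - f(x)| <= eps for all large k.
        Applying this with eps = 1/j for j = 1, 2, ... and intersecting the countably many full-measure sets,
        for a.e. x we get limsup_k |f_k(x) - f(x)| <= 1/j for every j, hence f_k -> f almost everywhere.
Conclusion: series converges; Borel-Cantelli yields f_k -> f a.e.


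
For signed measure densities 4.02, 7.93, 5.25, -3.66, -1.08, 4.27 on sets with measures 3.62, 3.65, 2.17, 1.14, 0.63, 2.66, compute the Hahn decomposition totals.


Step 1: Compute signed measure on each set:
  Set 1: 4.02 * 3.62 = 14.5524
  Set 2: 7.93 * 3.65 = 28.9445
  Set 3: 5.25 * 2.17 = 11.3925
  Set 4: -3.66 * 1.14 = -4.1724
  Set 5: -1.08 * 0.63 = -0.6804
  Set 6: 4.27 * 2.66 = 11.3582
Step 2: Total signed measure = (14.5524) + (28.9445) + (11.3925) + (-4.1724) + (-0.6804) + (11.3582)
     = 61.3948
Step 3: Positive part mu+(X) = sum of positive contributions = 66.2476
Step 4: Negative part mu-(X) = |sum of negative contributions| = 4.8528


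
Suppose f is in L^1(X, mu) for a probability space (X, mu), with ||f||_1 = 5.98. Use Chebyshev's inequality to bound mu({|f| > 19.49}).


Chebyshev/Markov inequality: mu(|f| > eps) <= (||f||_p / eps)^p
Step 1: ||f||_1 / eps = 5.98 / 19.49 = 0.306824
Step 2: Raise to power p = 1:
  (0.306824)^1 = 0.306824
Step 3: Therefore mu(|f| > 19.49) <= 0.306824


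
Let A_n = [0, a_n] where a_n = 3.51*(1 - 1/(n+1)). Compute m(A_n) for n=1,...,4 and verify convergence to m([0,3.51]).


By continuity of measure from below: if A_n increases to A, then m(A_n) -> m(A).
Here A = [0, 3.51], so m(A) = 3.51
Step 1: a_1 = 3.51*(1 - 1/2) = 1.755, m(A_1) = 1.755
Step 2: a_2 = 3.51*(1 - 1/3) = 2.34, m(A_2) = 2.34
Step 3: a_3 = 3.51*(1 - 1/4) = 2.6325, m(A_3) = 2.6325
Step 4: a_4 = 3.51*(1 - 1/5) = 2.808, m(A_4) = 2.808
Limit: m(A_n) -> m([0,3.51]) = 3.51


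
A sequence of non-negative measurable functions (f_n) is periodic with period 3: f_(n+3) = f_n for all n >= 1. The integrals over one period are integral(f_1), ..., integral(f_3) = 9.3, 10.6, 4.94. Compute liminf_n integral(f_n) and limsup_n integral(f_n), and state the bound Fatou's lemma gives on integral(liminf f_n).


The sequence (integral(f_n)) is periodic with period 3, repeating the values 9.3, 10.6, 4.94 indefinitely.
Step 1: For a periodic sequence, every tail (a_m, a_(m+1), ...) contains all 3 period values infinitely often.
Step 2: Hence inf of every tail = min of the period values = min(9.3, 10.6, 4.94) = 4.94.
        liminf_n integral(f_n) = sup over m of (inf of tail from m) = 4.94.
Step 3: Similarly sup of every tail = max of the period values = 10.6.
        limsup_n integral(f_n) = 10.6.
Step 4: Fatou's lemma: integral(liminf_n f_n) <= liminf_n integral(f_n) = 4.94.
        So the integral of the pointwise liminf is at most 4.94.
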